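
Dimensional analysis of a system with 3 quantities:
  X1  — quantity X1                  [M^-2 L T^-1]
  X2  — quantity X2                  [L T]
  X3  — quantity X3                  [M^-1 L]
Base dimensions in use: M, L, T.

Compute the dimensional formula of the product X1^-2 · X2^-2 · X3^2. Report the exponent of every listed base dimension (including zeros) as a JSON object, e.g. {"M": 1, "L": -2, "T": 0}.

Write exponents as rows M,L,T / cols X1,X2,X3:
  M: [-2  0 -1]
  L: [ 1  1  1]
  T: [-1  1  0]
  [M]: (-2)·-2+(-2)·0+(2)·-1 = 2
  [L]: (-2)·1+(-2)·1+(2)·1 = -2
  [T]: (-2)·-1+(-2)·1+(2)·0 = 0
⇒ M^2 L^-2

{"M": 2, "L": -2, "T": 0}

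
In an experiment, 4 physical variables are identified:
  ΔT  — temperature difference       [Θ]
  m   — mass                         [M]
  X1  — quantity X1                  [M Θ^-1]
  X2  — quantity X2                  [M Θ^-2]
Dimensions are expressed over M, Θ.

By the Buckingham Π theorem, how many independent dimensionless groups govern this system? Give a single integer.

Dimensional matrix (M×Θ by ΔT×m×X1×X2):
  M: [ 0  1  1  1]
  Θ: [ 1  0 -1 -2]
RREF → pivots at {ΔT,m} ⇒ r = 2
Π count = n − r = 4 − 2 = 2

2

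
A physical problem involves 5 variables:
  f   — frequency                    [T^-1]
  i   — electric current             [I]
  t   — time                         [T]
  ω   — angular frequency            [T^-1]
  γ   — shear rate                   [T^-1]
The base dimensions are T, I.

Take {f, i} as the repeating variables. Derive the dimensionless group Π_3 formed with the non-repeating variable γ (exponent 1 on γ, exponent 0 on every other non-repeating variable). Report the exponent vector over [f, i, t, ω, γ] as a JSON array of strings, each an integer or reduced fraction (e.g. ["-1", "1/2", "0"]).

Write exponents as rows T,I / cols f,i,t,ω,γ:
  T: [-1  0  1 -1 -1]
  I: [ 0  1  0  0  0]
Row reduction gives pivot columns f,i; rank = 2
Repeat: f,i; free: t,ω,γ
RREF:
  r0: [   1    0   -1    1    1]
  r1: [   0    1    0    0    0]
Fix exponent of γ at 1, t at 0, ω at 0; solve each RREF row for its pivot's exponent:
  r0: exp(f) + (1)·1 = 0 ⇒ exp(f) = -1
  r1: exp(i) + (0)·1 = 0 ⇒ exp(i) = 0
Π_3 = f^-1 · γ

["-1", "0", "0", "0", "1"]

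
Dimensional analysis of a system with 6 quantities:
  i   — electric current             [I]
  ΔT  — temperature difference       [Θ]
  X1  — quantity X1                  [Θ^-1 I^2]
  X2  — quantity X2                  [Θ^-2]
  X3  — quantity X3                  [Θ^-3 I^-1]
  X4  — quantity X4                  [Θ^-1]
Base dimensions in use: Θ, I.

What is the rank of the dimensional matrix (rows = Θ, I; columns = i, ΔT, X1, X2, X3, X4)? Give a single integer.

Write exponents as rows Θ,I / cols i,ΔT,X1,X2,X3,X4:
  Θ: [ 0  1 -1 -2 -3 -1]
  I: [ 1  0  2  0 -1  0]
Echelon form has 2 nonzero rows (pivots: i,ΔT)

2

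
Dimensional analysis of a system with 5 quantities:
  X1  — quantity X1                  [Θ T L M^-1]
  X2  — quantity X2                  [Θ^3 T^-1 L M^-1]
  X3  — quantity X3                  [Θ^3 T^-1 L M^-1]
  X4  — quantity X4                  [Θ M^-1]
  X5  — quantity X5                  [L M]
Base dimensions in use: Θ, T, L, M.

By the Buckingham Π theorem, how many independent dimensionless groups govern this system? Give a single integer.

Dimensional matrix (Θ×T×L×M by X1×X2×X3×X4×X5):
  Θ: [ 1  3  3  1  0]
  T: [ 1 -1 -1  0  0]
  L: [ 1  1  1  0  1]
  M: [-1 -1 -1 -1  1]
Echelon form has 3 nonzero rows (pivots: X1,X2,X4)
n=5, r=3 ⇒ 2 dimensionless groups

2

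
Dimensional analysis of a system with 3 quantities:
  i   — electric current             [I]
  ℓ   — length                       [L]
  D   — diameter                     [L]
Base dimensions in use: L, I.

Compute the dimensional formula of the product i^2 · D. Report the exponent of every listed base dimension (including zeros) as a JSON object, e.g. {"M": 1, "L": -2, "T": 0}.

{"L": 1, "I": 2}

Dimensional matrix (L×I by i×ℓ×D):
  L: [ 0  1  1]
  I: [ 1  0  0]
  [L]: (2)·0+(1)·1 = 1
  [I]: (2)·1+(1)·0 = 2
⇒ L I^2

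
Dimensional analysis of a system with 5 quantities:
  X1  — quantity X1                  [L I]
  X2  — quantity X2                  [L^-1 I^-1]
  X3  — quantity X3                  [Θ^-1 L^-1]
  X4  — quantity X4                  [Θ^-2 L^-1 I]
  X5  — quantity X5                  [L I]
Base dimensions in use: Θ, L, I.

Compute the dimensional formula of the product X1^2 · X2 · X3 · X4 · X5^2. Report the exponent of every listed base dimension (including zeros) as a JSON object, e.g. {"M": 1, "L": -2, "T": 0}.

{"Θ": -3, "L": 1, "I": 4}

Dimensional matrix (Θ×L×I by X1×X2×X3×X4×X5):
  Θ: [ 0  0 -1 -2  0]
  L: [ 1 -1 -1 -1  1]
  I: [ 1 -1  0  1  1]
  [Θ]: (2)·0+(1)·0+(1)·-1+(1)·-2+(2)·0 = -3
  [L]: (2)·1+(1)·-1+(1)·-1+(1)·-1+(2)·1 = 1
  [I]: (2)·1+(1)·-1+(1)·0+(1)·1+(2)·1 = 4
⇒ Θ^-3 L I^4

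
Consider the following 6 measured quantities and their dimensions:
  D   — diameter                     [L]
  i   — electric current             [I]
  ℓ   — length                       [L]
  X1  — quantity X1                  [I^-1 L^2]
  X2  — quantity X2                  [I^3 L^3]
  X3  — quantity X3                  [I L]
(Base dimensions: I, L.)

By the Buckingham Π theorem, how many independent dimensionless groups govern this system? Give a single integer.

4

Exponent matrix [I,L] × [D,i,ℓ,X1,X2,X3]:
  I: [ 0  1  0 -1  3  1]
  L: [ 1  0  1  2  3  1]
Echelon form has 2 nonzero rows (pivots: D,i)
Π count = n − r = 6 − 2 = 4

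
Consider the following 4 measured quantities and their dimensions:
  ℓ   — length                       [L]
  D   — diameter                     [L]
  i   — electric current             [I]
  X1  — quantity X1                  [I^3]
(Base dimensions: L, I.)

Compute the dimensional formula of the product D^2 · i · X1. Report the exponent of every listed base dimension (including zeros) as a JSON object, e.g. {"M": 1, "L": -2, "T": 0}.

{"L": 2, "I": 4}

Write exponents as rows L,I / cols ℓ,D,i,X1:
  L: [ 1  1  0  0]
  I: [ 0  0  1  3]
  [L]: (2)·1+(1)·0+(1)·0 = 2
  [I]: (2)·0+(1)·1+(1)·3 = 4
⇒ L^2 I^4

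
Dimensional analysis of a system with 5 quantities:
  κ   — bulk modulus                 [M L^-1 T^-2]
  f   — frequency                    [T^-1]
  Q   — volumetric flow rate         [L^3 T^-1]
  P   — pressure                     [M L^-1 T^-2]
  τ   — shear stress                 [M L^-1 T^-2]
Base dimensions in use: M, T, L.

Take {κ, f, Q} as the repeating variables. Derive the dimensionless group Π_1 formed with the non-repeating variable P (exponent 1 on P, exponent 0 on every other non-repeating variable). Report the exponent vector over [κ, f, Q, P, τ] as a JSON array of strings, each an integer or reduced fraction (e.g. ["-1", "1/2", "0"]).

Exponent matrix [M,T,L] × [κ,f,Q,P,τ]:
  M: [ 1  0  0  1  1]
  T: [-2 -1 -1 -2 -2]
  L: [-1  0  3 -1 -1]
RREF → pivots at {κ,f,Q} ⇒ r = 3
Repeat: κ,f,Q; free: P,τ
RREF:
  r0: [   1    0    0    1    1]
  r1: [   0    1    0    0    0]
  r2: [   0    0    1    0    0]
Fix exponent of P at 1, τ at 0; solve each RREF row for its pivot's exponent:
  r0: exp(κ) + (1)·1 = 0 ⇒ exp(κ) = -1
  r1: exp(f) + (0)·1 = 0 ⇒ exp(f) = 0
  r2: exp(Q) + (0)·1 = 0 ⇒ exp(Q) = 0
Π_1 = κ^-1 · P

["-1", "0", "0", "1", "0"]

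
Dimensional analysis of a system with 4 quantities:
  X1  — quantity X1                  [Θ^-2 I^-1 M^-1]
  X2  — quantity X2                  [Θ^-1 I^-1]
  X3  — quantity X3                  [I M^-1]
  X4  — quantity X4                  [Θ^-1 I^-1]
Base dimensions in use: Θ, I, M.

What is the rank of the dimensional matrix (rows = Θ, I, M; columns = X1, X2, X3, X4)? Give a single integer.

2

Dimensional matrix (Θ×I×M by X1×X2×X3×X4):
  Θ: [-2 -1  0 -1]
  I: [-1 -1  1 -1]
  M: [-1  0 -1  0]
Row reduction gives pivot columns X1,X2; rank = 2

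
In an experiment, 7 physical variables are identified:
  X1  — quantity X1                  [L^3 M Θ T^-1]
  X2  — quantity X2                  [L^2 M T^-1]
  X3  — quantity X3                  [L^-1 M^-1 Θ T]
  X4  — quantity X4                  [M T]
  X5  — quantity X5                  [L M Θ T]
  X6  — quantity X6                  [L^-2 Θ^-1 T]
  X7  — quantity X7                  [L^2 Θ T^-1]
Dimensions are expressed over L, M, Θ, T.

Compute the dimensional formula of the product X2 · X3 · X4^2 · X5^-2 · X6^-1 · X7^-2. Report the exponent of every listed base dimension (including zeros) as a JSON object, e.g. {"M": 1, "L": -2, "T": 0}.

Dimensional matrix (L×M×Θ×T by X1×X2×X3×X4×X5×X6×X7):
  L: [ 3  2 -1  0  1 -2  2]
  M: [ 1  1 -1  1  1  0  0]
  Θ: [ 1  0  1  0  1 -1  1]
  T: [-1 -1  1  1  1  1 -1]
  [L]: (1)·2+(1)·-1+(2)·0+(-2)·1+(-1)·-2+(-2)·2 = -3
  [M]: (1)·1+(1)·-1+(2)·1+(-2)·1+(-1)·0+(-2)·0 = 0
  [Θ]: (1)·0+(1)·1+(2)·0+(-2)·1+(-1)·-1+(-2)·1 = -2
  [T]: (1)·-1+(1)·1+(2)·1+(-2)·1+(-1)·1+(-2)·-1 = 1
⇒ L^-3 Θ^-2 T

{"L": -3, "M": 0, "Θ": -2, "T": 1}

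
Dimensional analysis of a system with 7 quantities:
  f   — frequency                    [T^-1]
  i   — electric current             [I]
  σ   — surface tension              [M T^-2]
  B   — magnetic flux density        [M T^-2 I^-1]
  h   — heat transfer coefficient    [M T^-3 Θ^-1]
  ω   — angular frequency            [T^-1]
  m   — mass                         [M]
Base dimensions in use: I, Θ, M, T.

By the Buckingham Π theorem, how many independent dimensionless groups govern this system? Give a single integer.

Dimensional matrix (I×Θ×M×T by f×i×σ×B×h×ω×m):
  I: [ 0  1  0 -1  0  0  0]
  Θ: [ 0  0  0  0 -1  0  0]
  M: [ 0  0  1  1  1  0  1]
  T: [-1  0 -2 -2 -3 -1  0]
Echelon form has 4 nonzero rows (pivots: f,i,σ,h)
n=7, r=4 ⇒ 3 dimensionless groups

3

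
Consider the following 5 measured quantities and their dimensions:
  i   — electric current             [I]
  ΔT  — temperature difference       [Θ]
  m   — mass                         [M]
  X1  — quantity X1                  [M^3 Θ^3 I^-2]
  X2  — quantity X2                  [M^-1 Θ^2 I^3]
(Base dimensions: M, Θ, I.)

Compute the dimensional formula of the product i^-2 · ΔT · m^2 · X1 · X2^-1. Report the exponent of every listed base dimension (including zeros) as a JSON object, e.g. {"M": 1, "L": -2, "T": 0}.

Exponent matrix [M,Θ,I] × [i,ΔT,m,X1,X2]:
  M: [ 0  0  1  3 -1]
  Θ: [ 0  1  0  3  2]
  I: [ 1  0  0 -2  3]
  [M]: (-2)·0+(1)·0+(2)·1+(1)·3+(-1)·-1 = 6
  [Θ]: (-2)·0+(1)·1+(2)·0+(1)·3+(-1)·2 = 2
  [I]: (-2)·1+(1)·0+(2)·0+(1)·-2+(-1)·3 = -7
⇒ M^6 Θ^2 I^-7

{"M": 6, "Θ": 2, "I": -7}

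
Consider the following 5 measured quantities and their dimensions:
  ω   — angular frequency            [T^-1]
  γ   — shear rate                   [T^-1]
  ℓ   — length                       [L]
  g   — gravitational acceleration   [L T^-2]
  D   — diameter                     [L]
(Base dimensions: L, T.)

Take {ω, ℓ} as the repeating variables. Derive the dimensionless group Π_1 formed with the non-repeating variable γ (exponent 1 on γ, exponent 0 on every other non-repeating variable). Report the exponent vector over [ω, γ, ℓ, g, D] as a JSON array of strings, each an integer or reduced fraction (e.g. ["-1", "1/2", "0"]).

["-1", "1", "0", "0", "0"]

Write exponents as rows L,T / cols ω,γ,ℓ,g,D:
  L: [ 0  0  1  1  1]
  T: [-1 -1  0 -2  0]
Row reduction gives pivot columns ω,ℓ; rank = 2
Repeat: ω,ℓ; free: γ,g,D
RREF:
  r0: [   1    1    0    2    0]
  r1: [   0    0    1    1    1]
Fix exponent of γ at 1, g at 0, D at 0; solve each RREF row for its pivot's exponent:
  r0: exp(ω) + (1)·1 = 0 ⇒ exp(ω) = -1
  r1: exp(ℓ) + (0)·1 = 0 ⇒ exp(ℓ) = 0
Π_1 = ω^-1 · γ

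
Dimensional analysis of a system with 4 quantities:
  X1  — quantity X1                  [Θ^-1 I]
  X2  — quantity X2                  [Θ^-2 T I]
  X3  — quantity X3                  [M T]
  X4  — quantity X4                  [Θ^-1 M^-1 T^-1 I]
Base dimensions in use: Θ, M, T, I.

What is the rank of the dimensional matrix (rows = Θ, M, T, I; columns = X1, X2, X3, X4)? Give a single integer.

3

Exponent matrix [Θ,M,T,I] × [X1,X2,X3,X4]:
  Θ: [-1 -2  0 -1]
  M: [ 0  0  1 -1]
  T: [ 0  1  1 -1]
  I: [ 1  1  0  1]
Echelon form has 3 nonzero rows (pivots: X1,X2,X3)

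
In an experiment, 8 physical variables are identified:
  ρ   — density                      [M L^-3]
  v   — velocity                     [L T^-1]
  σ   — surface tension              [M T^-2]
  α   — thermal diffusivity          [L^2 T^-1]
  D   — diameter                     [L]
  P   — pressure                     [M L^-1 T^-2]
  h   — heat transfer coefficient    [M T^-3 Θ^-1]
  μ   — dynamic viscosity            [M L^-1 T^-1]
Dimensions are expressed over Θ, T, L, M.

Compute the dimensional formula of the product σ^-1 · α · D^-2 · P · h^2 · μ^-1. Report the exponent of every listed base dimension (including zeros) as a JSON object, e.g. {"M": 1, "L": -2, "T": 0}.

{"Θ": -2, "T": -6, "L": 0, "M": 1}

Write exponents as rows Θ,T,L,M / cols ρ,v,σ,α,D,P,h,μ:
  Θ: [ 0  0  0  0  0  0 -1  0]
  T: [ 0 -1 -2 -1  0 -2 -3 -1]
  L: [-3  1  0  2  1 -1  0 -1]
  M: [ 1  0  1  0  0  1  1  1]
  [Θ]: (-1)·0+(1)·0+(-2)·0+(1)·0+(2)·-1+(-1)·0 = -2
  [T]: (-1)·-2+(1)·-1+(-2)·0+(1)·-2+(2)·-3+(-1)·-1 = -6
  [L]: (-1)·0+(1)·2+(-2)·1+(1)·-1+(2)·0+(-1)·-1 = 0
  [M]: (-1)·1+(1)·0+(-2)·0+(1)·1+(2)·1+(-1)·1 = 1
⇒ Θ^-2 T^-6 M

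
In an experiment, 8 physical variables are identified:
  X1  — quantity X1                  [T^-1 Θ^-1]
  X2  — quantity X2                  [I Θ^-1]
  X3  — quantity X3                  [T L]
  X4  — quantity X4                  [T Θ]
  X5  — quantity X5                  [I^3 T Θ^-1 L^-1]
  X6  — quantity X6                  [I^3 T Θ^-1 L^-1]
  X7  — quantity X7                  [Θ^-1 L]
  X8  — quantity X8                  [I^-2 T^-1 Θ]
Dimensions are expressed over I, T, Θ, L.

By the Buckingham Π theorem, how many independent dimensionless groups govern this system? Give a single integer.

Dimensional matrix (I×T×Θ×L by X1×X2×X3×X4×X5×X6×X7×X8):
  I: [ 0  1  0  0  3  3  0 -2]
  T: [-1  0  1  1  1  1  0 -1]
  Θ: [-1 -1  0  1 -1 -1 -1  1]
  L: [ 0  0  1  0 -1 -1  1  0]
Echelon form has 3 nonzero rows (pivots: X1,X2,X3)
8 vars − rank 3 = 5 Π groups

5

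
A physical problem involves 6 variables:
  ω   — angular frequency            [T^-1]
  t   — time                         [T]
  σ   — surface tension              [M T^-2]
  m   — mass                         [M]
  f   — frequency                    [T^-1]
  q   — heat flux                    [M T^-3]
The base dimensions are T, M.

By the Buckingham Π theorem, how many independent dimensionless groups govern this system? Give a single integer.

Write exponents as rows T,M / cols ω,t,σ,m,f,q:
  T: [-1  1 -2  0 -1 -3]
  M: [ 0  0  1  1  0  1]
Echelon form has 2 nonzero rows (pivots: ω,σ)
6 vars − rank 2 = 4 Π groups

4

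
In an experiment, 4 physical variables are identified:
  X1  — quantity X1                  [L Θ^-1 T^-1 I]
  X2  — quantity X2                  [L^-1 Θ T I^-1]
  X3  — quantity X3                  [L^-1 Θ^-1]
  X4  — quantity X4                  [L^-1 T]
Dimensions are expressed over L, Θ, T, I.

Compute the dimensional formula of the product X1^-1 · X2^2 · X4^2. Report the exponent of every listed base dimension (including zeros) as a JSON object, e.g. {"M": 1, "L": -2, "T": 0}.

Write exponents as rows L,Θ,T,I / cols X1,X2,X3,X4:
  L: [ 1 -1 -1 -1]
  Θ: [-1  1 -1  0]
  T: [-1  1  0  1]
  I: [ 1 -1  0  0]
  [L]: (-1)·1+(2)·-1+(2)·-1 = -5
  [Θ]: (-1)·-1+(2)·1+(2)·0 = 3
  [T]: (-1)·-1+(2)·1+(2)·1 = 5
  [I]: (-1)·1+(2)·-1+(2)·0 = -3
⇒ L^-5 Θ^3 T^5 I^-3

{"L": -5, "Θ": 3, "T": 5, "I": -3}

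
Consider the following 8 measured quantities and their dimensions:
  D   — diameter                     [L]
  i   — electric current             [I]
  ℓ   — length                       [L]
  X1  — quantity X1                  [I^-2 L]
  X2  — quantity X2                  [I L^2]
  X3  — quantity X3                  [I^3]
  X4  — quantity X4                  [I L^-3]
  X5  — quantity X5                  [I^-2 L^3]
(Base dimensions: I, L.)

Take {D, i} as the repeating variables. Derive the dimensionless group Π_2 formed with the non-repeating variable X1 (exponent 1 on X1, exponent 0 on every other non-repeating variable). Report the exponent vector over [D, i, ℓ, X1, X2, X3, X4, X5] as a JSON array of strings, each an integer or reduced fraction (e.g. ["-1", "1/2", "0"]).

["-1", "2", "0", "1", "0", "0", "0", "0"]

Exponent matrix [I,L] × [D,i,ℓ,X1,X2,X3,X4,X5]:
  I: [ 0  1  0 -2  1  3  1 -2]
  L: [ 1  0  1  1  2  0 -3  3]
Row reduction gives pivot columns D,i; rank = 2
Pivot set = {D,i}, free = {ℓ,X1,X2,X3,X4,X5}
RREF:
  r0: [   1    0    1    1    2    0   -3    3]
  r1: [   0    1    0   -2    1    3    1   -2]
Fix exponent of X1 at 1, ℓ at 0, X2 at 0, X3 at 0, X4 at 0, X5 at 0; solve each RREF row for its pivot's exponent:
  r0: exp(D) + (1)·1 = 0 ⇒ exp(D) = -1
  r1: exp(i) + (-2)·1 = 0 ⇒ exp(i) = 2
Π_2 = D^-1 · i^2 · X1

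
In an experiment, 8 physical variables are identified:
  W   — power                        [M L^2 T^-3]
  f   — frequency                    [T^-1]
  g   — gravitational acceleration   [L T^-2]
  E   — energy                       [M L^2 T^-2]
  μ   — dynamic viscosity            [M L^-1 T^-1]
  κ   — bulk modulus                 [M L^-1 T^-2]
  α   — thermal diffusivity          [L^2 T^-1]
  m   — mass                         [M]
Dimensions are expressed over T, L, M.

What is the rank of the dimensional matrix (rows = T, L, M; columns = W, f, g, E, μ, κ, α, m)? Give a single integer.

Exponent matrix [T,L,M] × [W,f,g,E,μ,κ,α,m]:
  T: [-3 -1 -2 -2 -1 -2 -1  0]
  L: [ 2  0  1  2 -1 -1  2  0]
  M: [ 1  0  0  1  1  1  0  1]
Row reduction gives pivot columns W,f,g; rank = 3

3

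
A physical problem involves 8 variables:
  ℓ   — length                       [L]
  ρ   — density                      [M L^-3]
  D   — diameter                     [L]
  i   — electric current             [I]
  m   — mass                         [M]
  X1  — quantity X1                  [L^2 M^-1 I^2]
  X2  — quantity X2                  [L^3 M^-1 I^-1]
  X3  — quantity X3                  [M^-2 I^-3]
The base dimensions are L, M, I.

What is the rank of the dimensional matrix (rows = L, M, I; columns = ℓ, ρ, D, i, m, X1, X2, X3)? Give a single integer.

Exponent matrix [L,M,I] × [ℓ,ρ,D,i,m,X1,X2,X3]:
  L: [ 1 -3  1  0  0  2  3  0]
  M: [ 0  1  0  0  1 -1 -1 -2]
  I: [ 0  0  0  1  0  2 -1 -3]
RREF → pivots at {ℓ,ρ,i} ⇒ r = 3

3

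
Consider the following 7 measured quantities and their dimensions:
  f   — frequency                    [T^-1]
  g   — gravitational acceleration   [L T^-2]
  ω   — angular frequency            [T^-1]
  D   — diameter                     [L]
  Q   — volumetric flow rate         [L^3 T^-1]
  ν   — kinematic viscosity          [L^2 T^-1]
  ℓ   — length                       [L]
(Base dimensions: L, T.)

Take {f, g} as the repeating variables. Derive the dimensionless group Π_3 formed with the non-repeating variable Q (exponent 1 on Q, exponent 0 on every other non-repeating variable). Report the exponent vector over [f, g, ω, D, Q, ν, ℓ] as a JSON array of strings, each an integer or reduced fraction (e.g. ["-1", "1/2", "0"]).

Dimensional matrix (L×T by f×g×ω×D×Q×ν×ℓ):
  L: [ 0  1  0  1  3  2  1]
  T: [-1 -2 -1  0 -1 -1  0]
RREF → pivots at {f,g} ⇒ r = 2
Repeat: f,g; free: ω,D,Q,ν,ℓ
RREF:
  r0: [   1    0    1   -2   -5   -3   -2]
  r1: [   0    1    0    1    3    2    1]
Fix exponent of Q at 1, ω at 0, D at 0, ν at 0, ℓ at 0; solve each RREF row for its pivot's exponent:
  r0: exp(f) + (-5)·1 = 0 ⇒ exp(f) = 5
  r1: exp(g) + (3)·1 = 0 ⇒ exp(g) = -3
Π_3 = f^5 · g^-3 · Q

["5", "-3", "0", "0", "1", "0", "0"]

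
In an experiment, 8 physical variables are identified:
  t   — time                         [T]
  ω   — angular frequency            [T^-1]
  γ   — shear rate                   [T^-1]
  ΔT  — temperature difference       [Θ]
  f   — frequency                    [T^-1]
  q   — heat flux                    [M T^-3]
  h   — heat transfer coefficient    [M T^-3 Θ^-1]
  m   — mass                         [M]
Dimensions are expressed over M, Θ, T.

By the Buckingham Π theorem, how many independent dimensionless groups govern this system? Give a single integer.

5

Exponent matrix [M,Θ,T] × [t,ω,γ,ΔT,f,q,h,m]:
  M: [ 0  0  0  0  0  1  1  1]
  Θ: [ 0  0  0  1  0  0 -1  0]
  T: [ 1 -1 -1  0 -1 -3 -3  0]
RREF → pivots at {t,ΔT,q} ⇒ r = 3
8 vars − rank 3 = 5 Π groups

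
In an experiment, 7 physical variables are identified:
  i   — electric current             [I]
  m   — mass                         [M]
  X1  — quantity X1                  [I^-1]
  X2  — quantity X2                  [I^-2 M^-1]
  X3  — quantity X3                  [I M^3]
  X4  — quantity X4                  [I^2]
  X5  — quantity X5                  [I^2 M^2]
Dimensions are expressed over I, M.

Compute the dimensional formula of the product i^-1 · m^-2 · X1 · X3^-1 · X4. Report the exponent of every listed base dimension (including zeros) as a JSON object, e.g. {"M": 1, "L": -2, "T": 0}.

Exponent matrix [I,M] × [i,m,X1,X2,X3,X4,X5]:
  I: [ 1  0 -1 -2  1  2  2]
  M: [ 0  1  0 -1  3  0  2]
  [I]: (-1)·1+(-2)·0+(1)·-1+(-1)·1+(1)·2 = -1
  [M]: (-1)·0+(-2)·1+(1)·0+(-1)·3+(1)·0 = -5
⇒ I^-1 M^-5

{"I": -1, "M": -5}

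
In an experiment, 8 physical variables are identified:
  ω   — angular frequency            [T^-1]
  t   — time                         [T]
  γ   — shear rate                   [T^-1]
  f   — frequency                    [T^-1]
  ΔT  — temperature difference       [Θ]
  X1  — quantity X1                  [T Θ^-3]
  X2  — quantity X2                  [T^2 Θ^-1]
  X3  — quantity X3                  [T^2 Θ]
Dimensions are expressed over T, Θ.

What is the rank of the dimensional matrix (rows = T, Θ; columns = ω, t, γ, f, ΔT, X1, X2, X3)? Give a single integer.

Dimensional matrix (T×Θ by ω×t×γ×f×ΔT×X1×X2×X3):
  T: [-1  1 -1 -1  0  1  2  2]
  Θ: [ 0  0  0  0  1 -3 -1  1]
Echelon form has 2 nonzero rows (pivots: ω,ΔT)

2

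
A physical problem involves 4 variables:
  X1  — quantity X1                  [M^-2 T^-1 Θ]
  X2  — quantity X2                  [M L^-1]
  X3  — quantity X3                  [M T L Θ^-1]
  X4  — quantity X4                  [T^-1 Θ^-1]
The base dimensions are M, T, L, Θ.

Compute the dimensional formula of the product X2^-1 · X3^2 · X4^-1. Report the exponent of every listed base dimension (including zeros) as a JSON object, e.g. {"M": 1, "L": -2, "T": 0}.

{"M": 1, "T": 3, "L": 3, "Θ": -1}

Exponent matrix [M,T,L,Θ] × [X1,X2,X3,X4]:
  M: [-2  1  1  0]
  T: [-1  0  1 -1]
  L: [ 0 -1  1  0]
  Θ: [ 1  0 -1 -1]
  [M]: (-1)·1+(2)·1+(-1)·0 = 1
  [T]: (-1)·0+(2)·1+(-1)·-1 = 3
  [L]: (-1)·-1+(2)·1+(-1)·0 = 3
  [Θ]: (-1)·0+(2)·-1+(-1)·-1 = -1
⇒ M T^3 L^3 Θ^-1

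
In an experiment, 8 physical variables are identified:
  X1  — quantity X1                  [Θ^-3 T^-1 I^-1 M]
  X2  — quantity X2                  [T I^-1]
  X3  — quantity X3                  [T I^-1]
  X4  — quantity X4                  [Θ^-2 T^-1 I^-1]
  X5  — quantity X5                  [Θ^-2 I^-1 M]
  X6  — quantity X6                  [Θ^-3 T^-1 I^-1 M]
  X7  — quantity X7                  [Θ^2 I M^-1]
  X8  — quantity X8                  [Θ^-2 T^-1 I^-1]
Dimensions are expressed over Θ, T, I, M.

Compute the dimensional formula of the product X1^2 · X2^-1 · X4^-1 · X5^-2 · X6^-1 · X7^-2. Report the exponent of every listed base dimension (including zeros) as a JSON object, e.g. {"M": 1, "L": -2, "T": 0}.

{"Θ": -1, "T": -1, "I": 1, "M": 1}

Dimensional matrix (Θ×T×I×M by X1×X2×X3×X4×X5×X6×X7×X8):
  Θ: [-3  0  0 -2 -2 -3  2 -2]
  T: [-1  1  1 -1  0 -1  0 -1]
  I: [-1 -1 -1 -1 -1 -1  1 -1]
  M: [ 1  0  0  0  1  1 -1  0]
  [Θ]: (2)·-3+(-1)·0+(-1)·-2+(-2)·-2+(-1)·-3+(-2)·2 = -1
  [T]: (2)·-1+(-1)·1+(-1)·-1+(-2)·0+(-1)·-1+(-2)·0 = -1
  [I]: (2)·-1+(-1)·-1+(-1)·-1+(-2)·-1+(-1)·-1+(-2)·1 = 1
  [M]: (2)·1+(-1)·0+(-1)·0+(-2)·1+(-1)·1+(-2)·-1 = 1
⇒ Θ^-1 T^-1 I M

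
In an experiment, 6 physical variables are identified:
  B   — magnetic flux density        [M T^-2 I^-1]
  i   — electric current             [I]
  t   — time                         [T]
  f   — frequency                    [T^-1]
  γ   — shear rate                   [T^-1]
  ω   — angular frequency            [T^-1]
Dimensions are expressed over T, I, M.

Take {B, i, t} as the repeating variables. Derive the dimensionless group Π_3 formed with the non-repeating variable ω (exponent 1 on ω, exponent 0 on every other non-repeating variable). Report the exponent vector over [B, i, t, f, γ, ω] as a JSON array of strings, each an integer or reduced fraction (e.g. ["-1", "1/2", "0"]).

["0", "0", "1", "0", "0", "1"]

Exponent matrix [T,I,M] × [B,i,t,f,γ,ω]:
  T: [-2  0  1 -1 -1 -1]
  I: [-1  1  0  0  0  0]
  M: [ 1  0  0  0  0  0]
RREF → pivots at {B,i,t} ⇒ r = 3
Pivot set = {B,i,t}, free = {f,γ,ω}
RREF:
  r0: [   1    0    0    0    0    0]
  r1: [   0    1    0    0    0    0]
  r2: [   0    0    1   -1   -1   -1]
Fix exponent of ω at 1, f at 0, γ at 0; solve each RREF row for its pivot's exponent:
  r0: exp(B) + (0)·1 = 0 ⇒ exp(B) = 0
  r1: exp(i) + (0)·1 = 0 ⇒ exp(i) = 0
  r2: exp(t) + (-1)·1 = 0 ⇒ exp(t) = 1
Π_3 = t · ω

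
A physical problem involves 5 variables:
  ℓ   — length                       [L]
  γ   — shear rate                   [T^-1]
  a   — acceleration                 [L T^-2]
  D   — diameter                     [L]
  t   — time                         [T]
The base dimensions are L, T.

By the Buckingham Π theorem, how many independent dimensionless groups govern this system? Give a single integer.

Exponent matrix [L,T] × [ℓ,γ,a,D,t]:
  L: [ 1  0  1  1  0]
  T: [ 0 -1 -2  0  1]
Row reduction gives pivot columns ℓ,γ; rank = 2
5 vars − rank 2 = 3 Π groups

3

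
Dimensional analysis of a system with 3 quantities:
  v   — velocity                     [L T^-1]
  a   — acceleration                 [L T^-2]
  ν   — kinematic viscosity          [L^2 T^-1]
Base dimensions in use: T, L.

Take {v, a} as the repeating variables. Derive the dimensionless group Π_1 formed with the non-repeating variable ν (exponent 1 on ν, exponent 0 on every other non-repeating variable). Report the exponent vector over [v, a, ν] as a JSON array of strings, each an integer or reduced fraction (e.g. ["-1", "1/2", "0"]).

Write exponents as rows T,L / cols v,a,ν:
  T: [-1 -2 -1]
  L: [ 1  1  2]
Echelon form has 2 nonzero rows (pivots: v,a)
Pivot set = {v,a}, free = {ν}
RREF:
  r0: [   1    0    3]
  r1: [   0    1   -1]
Fix exponent of ν at 1; solve each RREF row for its pivot's exponent:
  r0: exp(v) + (3)·1 = 0 ⇒ exp(v) = -3
  r1: exp(a) + (-1)·1 = 0 ⇒ exp(a) = 1
Π_1 = v^-3 · a · ν

["-3", "1", "1"]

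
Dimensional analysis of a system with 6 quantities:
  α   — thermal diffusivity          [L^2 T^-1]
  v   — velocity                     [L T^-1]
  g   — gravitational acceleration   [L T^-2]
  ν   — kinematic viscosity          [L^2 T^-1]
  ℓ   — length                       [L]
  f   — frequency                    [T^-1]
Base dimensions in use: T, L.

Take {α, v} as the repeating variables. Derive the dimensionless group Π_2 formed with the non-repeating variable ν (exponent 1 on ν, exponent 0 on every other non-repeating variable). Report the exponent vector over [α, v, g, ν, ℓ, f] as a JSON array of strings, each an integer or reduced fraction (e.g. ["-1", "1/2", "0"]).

Exponent matrix [T,L] × [α,v,g,ν,ℓ,f]:
  T: [-1 -1 -2 -1  0 -1]
  L: [ 2  1  1  2  1  0]
Echelon form has 2 nonzero rows (pivots: α,v)
Repeat: α,v; free: g,ν,ℓ,f
RREF:
  r0: [   1    0   -1    1    1   -1]
  r1: [   0    1    3    0   -1    2]
Fix exponent of ν at 1, g at 0, ℓ at 0, f at 0; solve each RREF row for its pivot's exponent:
  r0: exp(α) + (1)·1 = 0 ⇒ exp(α) = -1
  r1: exp(v) + (0)·1 = 0 ⇒ exp(v) = 0
Π_2 = α^-1 · ν

["-1", "0", "0", "1", "0", "0"]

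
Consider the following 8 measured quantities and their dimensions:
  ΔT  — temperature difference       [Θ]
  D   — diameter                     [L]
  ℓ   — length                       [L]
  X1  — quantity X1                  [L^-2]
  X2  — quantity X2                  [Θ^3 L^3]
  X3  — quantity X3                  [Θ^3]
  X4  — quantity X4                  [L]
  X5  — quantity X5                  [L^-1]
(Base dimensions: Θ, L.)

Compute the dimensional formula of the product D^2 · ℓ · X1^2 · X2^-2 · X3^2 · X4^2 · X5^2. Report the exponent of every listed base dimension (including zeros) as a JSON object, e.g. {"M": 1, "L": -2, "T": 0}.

Dimensional matrix (Θ×L by ΔT×D×ℓ×X1×X2×X3×X4×X5):
  Θ: [ 1  0  0  0  3  3  0  0]
  L: [ 0  1  1 -2  3  0  1 -1]
  [Θ]: (2)·0+(1)·0+(2)·0+(-2)·3+(2)·3+(2)·0+(2)·0 = 0
  [L]: (2)·1+(1)·1+(2)·-2+(-2)·3+(2)·0+(2)·1+(2)·-1 = -7
⇒ L^-7

{"Θ": 0, "L": -7}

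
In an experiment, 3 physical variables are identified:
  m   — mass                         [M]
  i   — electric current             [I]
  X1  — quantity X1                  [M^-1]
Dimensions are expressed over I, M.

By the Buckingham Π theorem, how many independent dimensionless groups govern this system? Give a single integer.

1

Write exponents as rows I,M / cols m,i,X1:
  I: [ 0  1  0]
  M: [ 1  0 -1]
Echelon form has 2 nonzero rows (pivots: m,i)
Π count = n − r = 3 − 2 = 1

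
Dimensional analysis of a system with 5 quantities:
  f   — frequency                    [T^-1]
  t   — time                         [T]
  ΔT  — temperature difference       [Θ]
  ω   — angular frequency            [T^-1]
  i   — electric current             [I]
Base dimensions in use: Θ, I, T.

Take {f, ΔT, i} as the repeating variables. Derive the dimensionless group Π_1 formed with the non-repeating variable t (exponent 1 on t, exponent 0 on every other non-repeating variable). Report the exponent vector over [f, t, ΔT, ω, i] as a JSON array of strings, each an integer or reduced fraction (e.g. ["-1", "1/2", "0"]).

["1", "1", "0", "0", "0"]

Dimensional matrix (Θ×I×T by f×t×ΔT×ω×i):
  Θ: [ 0  0  1  0  0]
  I: [ 0  0  0  0  1]
  T: [-1  1  0 -1  0]
RREF → pivots at {f,ΔT,i} ⇒ r = 3
Pivot set = {f,ΔT,i}, free = {t,ω}
RREF:
  r0: [   1   -1    0    1    0]
  r1: [   0    0    1    0    0]
  r2: [   0    0    0    0    1]
Fix exponent of t at 1, ω at 0; solve each RREF row for its pivot's exponent:
  r0: exp(f) + (-1)·1 = 0 ⇒ exp(f) = 1
  r1: exp(ΔT) + (0)·1 = 0 ⇒ exp(ΔT) = 0
  r2: exp(i) + (0)·1 = 0 ⇒ exp(i) = 0
Π_1 = f · t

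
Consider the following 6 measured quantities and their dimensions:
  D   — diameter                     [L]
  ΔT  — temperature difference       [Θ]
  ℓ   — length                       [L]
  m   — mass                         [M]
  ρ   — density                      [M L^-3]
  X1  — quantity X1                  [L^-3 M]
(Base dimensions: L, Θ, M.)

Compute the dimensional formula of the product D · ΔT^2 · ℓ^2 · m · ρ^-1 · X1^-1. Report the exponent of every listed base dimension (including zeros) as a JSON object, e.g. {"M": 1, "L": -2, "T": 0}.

Dimensional matrix (L×Θ×M by D×ΔT×ℓ×m×ρ×X1):
  L: [ 1  0  1  0 -3 -3]
  Θ: [ 0  1  0  0  0  0]
  M: [ 0  0  0  1  1  1]
  [L]: (1)·1+(2)·0+(2)·1+(1)·0+(-1)·-3+(-1)·-3 = 9
  [Θ]: (1)·0+(2)·1+(2)·0+(1)·0+(-1)·0+(-1)·0 = 2
  [M]: (1)·0+(2)·0+(2)·0+(1)·1+(-1)·1+(-1)·1 = -1
⇒ L^9 Θ^2 M^-1

{"L": 9, "Θ": 2, "M": -1}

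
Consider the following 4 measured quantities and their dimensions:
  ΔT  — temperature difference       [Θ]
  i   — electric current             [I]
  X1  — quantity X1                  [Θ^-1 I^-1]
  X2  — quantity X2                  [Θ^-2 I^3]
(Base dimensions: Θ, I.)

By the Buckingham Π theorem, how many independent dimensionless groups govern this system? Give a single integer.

Dimensional matrix (Θ×I by ΔT×i×X1×X2):
  Θ: [ 1  0 -1 -2]
  I: [ 0  1 -1  3]
Echelon form has 2 nonzero rows (pivots: ΔT,i)
Π count = n − r = 4 − 2 = 2

2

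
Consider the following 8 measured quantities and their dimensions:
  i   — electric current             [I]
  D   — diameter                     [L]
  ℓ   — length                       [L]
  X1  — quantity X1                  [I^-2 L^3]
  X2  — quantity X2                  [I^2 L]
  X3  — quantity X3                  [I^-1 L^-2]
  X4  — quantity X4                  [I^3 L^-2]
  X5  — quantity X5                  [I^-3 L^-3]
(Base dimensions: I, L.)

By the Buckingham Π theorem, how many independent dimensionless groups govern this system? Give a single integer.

Exponent matrix [I,L] × [i,D,ℓ,X1,X2,X3,X4,X5]:
  I: [ 1  0  0 -2  2 -1  3 -3]
  L: [ 0  1  1  3  1 -2 -2 -3]
RREF → pivots at {i,D} ⇒ r = 2
n=8, r=2 ⇒ 6 dimensionless groups

6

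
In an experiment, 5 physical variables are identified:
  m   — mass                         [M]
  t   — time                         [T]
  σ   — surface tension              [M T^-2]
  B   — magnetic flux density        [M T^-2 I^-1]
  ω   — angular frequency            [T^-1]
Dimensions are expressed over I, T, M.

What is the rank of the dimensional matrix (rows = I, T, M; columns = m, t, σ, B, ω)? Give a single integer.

Write exponents as rows I,T,M / cols m,t,σ,B,ω:
  I: [ 0  0  0 -1  0]
  T: [ 0  1 -2 -2 -1]
  M: [ 1  0  1  1  0]
RREF → pivots at {m,t,B} ⇒ r = 3

3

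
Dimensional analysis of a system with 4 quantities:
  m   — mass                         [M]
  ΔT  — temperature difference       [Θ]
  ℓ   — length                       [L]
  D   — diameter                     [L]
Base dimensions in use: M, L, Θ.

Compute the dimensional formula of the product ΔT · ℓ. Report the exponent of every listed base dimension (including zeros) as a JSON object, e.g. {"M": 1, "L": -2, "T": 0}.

{"M": 0, "L": 1, "Θ": 1}

Dimensional matrix (M×L×Θ by m×ΔT×ℓ×D):
  M: [ 1  0  0  0]
  L: [ 0  0  1  1]
  Θ: [ 0  1  0  0]
  [M]: (1)·0+(1)·0 = 0
  [L]: (1)·0+(1)·1 = 1
  [Θ]: (1)·1+(1)·0 = 1
⇒ L Θ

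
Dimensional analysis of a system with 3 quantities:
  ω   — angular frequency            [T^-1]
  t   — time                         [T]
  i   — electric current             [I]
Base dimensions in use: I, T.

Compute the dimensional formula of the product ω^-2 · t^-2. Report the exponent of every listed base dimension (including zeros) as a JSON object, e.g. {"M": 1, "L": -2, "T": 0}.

{"I": 0, "T": 0}

Exponent matrix [I,T] × [ω,t,i]:
  I: [ 0  0  1]
  T: [-1  1  0]
  [I]: (-2)·0+(-2)·0 = 0
  [T]: (-2)·-1+(-2)·1 = 0
⇒ 1 (dimensionless)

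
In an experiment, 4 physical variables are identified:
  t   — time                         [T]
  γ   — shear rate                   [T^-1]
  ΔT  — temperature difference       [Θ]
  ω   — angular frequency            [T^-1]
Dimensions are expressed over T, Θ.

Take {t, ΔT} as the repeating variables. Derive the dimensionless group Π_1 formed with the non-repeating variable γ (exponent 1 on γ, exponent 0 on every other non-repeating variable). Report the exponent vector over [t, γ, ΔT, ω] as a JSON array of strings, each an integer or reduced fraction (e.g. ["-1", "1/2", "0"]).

["1", "1", "0", "0"]

Dimensional matrix (T×Θ by t×γ×ΔT×ω):
  T: [ 1 -1  0 -1]
  Θ: [ 0  0  1  0]
RREF → pivots at {t,ΔT} ⇒ r = 2
Repeat: t,ΔT; free: γ,ω
RREF:
  r0: [   1   -1    0   -1]
  r1: [   0    0    1    0]
Fix exponent of γ at 1, ω at 0; solve each RREF row for its pivot's exponent:
  r0: exp(t) + (-1)·1 = 0 ⇒ exp(t) = 1
  r1: exp(ΔT) + (0)·1 = 0 ⇒ exp(ΔT) = 0
Π_1 = t · γ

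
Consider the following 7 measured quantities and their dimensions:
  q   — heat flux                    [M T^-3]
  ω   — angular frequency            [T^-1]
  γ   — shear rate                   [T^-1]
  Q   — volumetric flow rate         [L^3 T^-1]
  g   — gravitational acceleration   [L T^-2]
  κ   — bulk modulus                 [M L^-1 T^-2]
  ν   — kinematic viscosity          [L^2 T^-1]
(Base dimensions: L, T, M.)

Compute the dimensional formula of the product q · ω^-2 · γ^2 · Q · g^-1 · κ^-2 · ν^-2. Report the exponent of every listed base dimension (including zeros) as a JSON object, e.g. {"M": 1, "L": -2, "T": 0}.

{"L": 0, "T": 4, "M": -1}

Write exponents as rows L,T,M / cols q,ω,γ,Q,g,κ,ν:
  L: [ 0  0  0  3  1 -1  2]
  T: [-3 -1 -1 -1 -2 -2 -1]
  M: [ 1  0  0  0  0  1  0]
  [L]: (1)·0+(-2)·0+(2)·0+(1)·3+(-1)·1+(-2)·-1+(-2)·2 = 0
  [T]: (1)·-3+(-2)·-1+(2)·-1+(1)·-1+(-1)·-2+(-2)·-2+(-2)·-1 = 4
  [M]: (1)·1+(-2)·0+(2)·0+(1)·0+(-1)·0+(-2)·1+(-2)·0 = -1
⇒ T^4 M^-1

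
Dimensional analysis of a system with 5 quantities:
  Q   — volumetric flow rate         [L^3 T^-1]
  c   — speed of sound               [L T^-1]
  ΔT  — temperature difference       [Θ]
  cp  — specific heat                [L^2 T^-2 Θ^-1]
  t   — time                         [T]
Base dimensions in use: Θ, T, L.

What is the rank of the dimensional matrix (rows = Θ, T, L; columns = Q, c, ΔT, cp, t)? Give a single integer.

Write exponents as rows Θ,T,L / cols Q,c,ΔT,cp,t:
  Θ: [ 0  0  1 -1  0]
  T: [-1 -1  0 -2  1]
  L: [ 3  1  0  2  0]
Row reduction gives pivot columns Q,c,ΔT; rank = 3

3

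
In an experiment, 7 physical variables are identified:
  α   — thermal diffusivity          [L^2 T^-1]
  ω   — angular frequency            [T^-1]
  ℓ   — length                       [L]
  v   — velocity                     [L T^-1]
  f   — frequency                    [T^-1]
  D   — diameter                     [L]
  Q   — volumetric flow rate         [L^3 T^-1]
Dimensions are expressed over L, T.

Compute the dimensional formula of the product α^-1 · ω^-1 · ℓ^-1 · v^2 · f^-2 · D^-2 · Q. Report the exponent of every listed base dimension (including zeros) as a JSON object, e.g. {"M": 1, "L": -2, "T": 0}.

Dimensional matrix (L×T by α×ω×ℓ×v×f×D×Q):
  L: [ 2  0  1  1  0  1  3]
  T: [-1 -1  0 -1 -1  0 -1]
  [L]: (-1)·2+(-1)·0+(-1)·1+(2)·1+(-2)·0+(-2)·1+(1)·3 = 0
  [T]: (-1)·-1+(-1)·-1+(-1)·0+(2)·-1+(-2)·-1+(-2)·0+(1)·-1 = 1
⇒ T

{"L": 0, "T": 1}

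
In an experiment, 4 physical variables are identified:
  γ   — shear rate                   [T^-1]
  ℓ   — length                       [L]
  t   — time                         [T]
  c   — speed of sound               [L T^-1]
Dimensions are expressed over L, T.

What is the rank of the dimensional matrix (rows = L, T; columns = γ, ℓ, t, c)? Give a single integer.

2

Exponent matrix [L,T] × [γ,ℓ,t,c]:
  L: [ 0  1  0  1]
  T: [-1  0  1 -1]
Echelon form has 2 nonzero rows (pivots: γ,ℓ)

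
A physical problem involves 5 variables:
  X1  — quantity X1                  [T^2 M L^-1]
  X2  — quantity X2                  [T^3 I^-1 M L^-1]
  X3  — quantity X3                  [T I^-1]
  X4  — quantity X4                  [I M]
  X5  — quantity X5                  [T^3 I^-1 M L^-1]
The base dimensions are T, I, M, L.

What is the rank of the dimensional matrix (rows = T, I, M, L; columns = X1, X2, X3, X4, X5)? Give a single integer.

3

Dimensional matrix (T×I×M×L by X1×X2×X3×X4×X5):
  T: [ 2  3  1  0  3]
  I: [ 0 -1 -1  1 -1]
  M: [ 1  1  0  1  1]
  L: [-1 -1  0  0 -1]
Echelon form has 3 nonzero rows (pivots: X1,X2,X4)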